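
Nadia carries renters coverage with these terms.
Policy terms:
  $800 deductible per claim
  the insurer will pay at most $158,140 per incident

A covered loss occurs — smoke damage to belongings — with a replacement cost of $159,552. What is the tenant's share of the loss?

$1,412

After the deductible, $159,552 − $800 = $158,752 remains.
The $158,140 per-incident cap binds; insurer pays $158,140.
Out of pocket: $159,552 − $158,140 = $1,412.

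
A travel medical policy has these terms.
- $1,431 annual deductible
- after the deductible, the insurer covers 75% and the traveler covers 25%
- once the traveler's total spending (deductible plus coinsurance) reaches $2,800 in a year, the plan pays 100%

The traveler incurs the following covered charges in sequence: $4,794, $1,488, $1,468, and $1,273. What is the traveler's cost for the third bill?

Claim 1 — $4,794: $1,431 finishes the deductible; $3,363 goes to coinsurance; coinsurance $3,363 × 25% = $840.75. Traveler owes $2,271.75 (running OOP $2,271.75).
Claim 2 — $1,488: deductible already satisfied, so traveler's share is 25% × $1,488 = $372. Cost to traveler: $372. OOP to date $2,643.75.
Claim 3 — $1,468: deductible already satisfied, so traveler's share is 25% × $1,468 = $367. OOP would hit $3,010.75 > $2,800, so the cap limits the traveler to $2,800 − $2,643.75 = $156.25.

$156.25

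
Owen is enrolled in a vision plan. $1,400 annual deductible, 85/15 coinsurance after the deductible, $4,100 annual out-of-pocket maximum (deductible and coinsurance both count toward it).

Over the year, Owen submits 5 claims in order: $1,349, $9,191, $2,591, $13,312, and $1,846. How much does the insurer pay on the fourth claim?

Claim 1 — $1,349: all of it applies to the deductible. Cost to member: $1,349. OOP to date $1,349. Insurer: $1,349 − $1,349 = $0.
Claim 2 — $9,191: $51 finishes the deductible; $9,140 goes to coinsurance; 15% of $9,140 = $1,371. Member owes $1,422 (running OOP $2,771). Plan pays $9,191 − $1,422 = $7,769.
Claim 3 — $2,591: deductible met; 15% of $2,591 = $388.65. Member pays $388.65; OOP now $3,159.65. Plan pays $2,591 − $388.65 = $2,202.35.
Claim 4 — $13,312: deductible already satisfied, so member's share is 15% × $13,312 = $1,996.80. OOP would hit $5,156.45 > $4,100, so the cap limits the member to $4,100 − $3,159.65 = $940.35. Plan pays $13,312 − $940.35 = $12,371.65.

$12,371.65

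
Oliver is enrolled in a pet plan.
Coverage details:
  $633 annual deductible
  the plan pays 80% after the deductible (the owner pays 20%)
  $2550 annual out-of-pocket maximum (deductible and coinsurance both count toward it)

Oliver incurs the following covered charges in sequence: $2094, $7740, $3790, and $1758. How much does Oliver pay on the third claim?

$76.80

Claim 1 ($2094): $633 to deductible, leaving $1461; owner's 20% is $292.20. Owner pays $925.20; OOP now $925.20.
Claim 2 ($7740): deductible met; 20% of $7740 = $1548. Cost to owner: $1548. OOP to date $2473.20.
Claim 3 ($3790): 20% coinsurance on $3790 = $758. OOP would hit $3231.20 > $2550, so the cap limits the owner to $2550 − $2473.20 = $76.80.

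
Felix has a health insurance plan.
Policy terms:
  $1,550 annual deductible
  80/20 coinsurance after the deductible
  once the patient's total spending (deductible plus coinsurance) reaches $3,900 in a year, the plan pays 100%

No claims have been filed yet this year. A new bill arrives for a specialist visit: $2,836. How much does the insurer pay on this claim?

Nothing has been paid toward the $1,550 deductible, so the first $1,550 of this charge is applied there.
The remaining $1,286 (= $2,836 − $1,550) moves to coinsurance.
Coinsurance: $1,286 × 20% = $257.20.
That puts the patient's cost at $1,550 + $257.20 = $1,807.20 before any cap.
Cumulative spending $0 + $1,807.20 = $1,807.20 stays under the $3,900 maximum.
Insurer pays the balance: $2,836 − $1,807.20 = $1,028.80.

$1,028.80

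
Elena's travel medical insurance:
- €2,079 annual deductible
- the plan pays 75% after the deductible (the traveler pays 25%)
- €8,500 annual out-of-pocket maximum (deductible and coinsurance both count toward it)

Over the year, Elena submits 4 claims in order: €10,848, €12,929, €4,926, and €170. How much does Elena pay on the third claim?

#1 (€10,848): €2,079 finishes the deductible; €8,769 goes to coinsurance; coinsurance €8,769 × 25% = €2,192.25. Cost to traveler: €4,271.25. OOP to date €4,271.25.
#2 (€12,929): 25% coinsurance on €12,929 = €3,232.25. Cost to traveler: €3,232.25. OOP to date €7,503.50.
#3 (€4,926): deductible already satisfied, so traveler's share is 25% × €4,926 = €1,231.50. OOP would hit €8,735 > €8,500, so the cap limits the traveler to €8,500 − €7,503.50 = €996.50.

€996.50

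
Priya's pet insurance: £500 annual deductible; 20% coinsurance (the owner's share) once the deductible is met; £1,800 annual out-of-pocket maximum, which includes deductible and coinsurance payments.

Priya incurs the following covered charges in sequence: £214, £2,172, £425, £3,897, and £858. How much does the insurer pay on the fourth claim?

Claim 1 (£214): entire amount goes to the deductible. Owner pays £214; OOP now £214. Plan pays £214 − £214 = £0.
Claim 2 (£2,172): deductible takes £286, £1,886 remains; owner's 20% is £377.20. Owner owes £663.20 (running OOP £877.20). Plan pays £2,172 − £663.20 = £1,508.80.
Claim 3 (£425): deductible met; 20% of £425 = £85. Owner pays £85; OOP now £962.20. Plan pays £425 − £85 = £340.
Claim 4 (£3,897): 20% coinsurance on £3,897 = £779.40. Cost to owner: £779.40. OOP to date £1,741.60. Plan pays £3,897 − £779.40 = £3,117.60.

£3,117.60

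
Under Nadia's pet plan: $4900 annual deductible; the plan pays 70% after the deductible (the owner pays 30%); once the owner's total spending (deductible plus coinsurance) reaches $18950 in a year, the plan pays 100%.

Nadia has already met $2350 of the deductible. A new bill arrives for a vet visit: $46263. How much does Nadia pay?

$15663.90

Remaining deductible: $4900 − $2350 = $2550.
That leaves $46263 − $2550 = $43713 for coinsurance.
Owner's 30% share of $43713 is $13113.90.
So the owner owes $2550 + $13113.90 = $15663.90 before any cap.
Year-to-date out-of-pocket becomes $2350 + $15663.90 = $18013.90, still under the $18950 maximum, so no cap applies.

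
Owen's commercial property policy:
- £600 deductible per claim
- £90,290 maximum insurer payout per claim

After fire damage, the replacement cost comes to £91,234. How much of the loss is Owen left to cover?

£944

Subtract the deductible: £91,234 − £600 = £90,634.
The £90,290 per-incident cap binds; insurer pays £90,290.
Out of pocket: £91,234 − £90,290 = £944.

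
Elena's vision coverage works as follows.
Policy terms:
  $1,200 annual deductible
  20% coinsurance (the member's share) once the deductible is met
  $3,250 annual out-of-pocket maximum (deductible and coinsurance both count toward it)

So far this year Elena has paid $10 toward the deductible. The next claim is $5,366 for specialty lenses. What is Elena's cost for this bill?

Remaining deductible: $1,200 − $10 = $1,190.
After the $1,190 deductible portion, $5,366 − $1,190 = $4,176 is subject to coinsurance.
Coinsurance: $4,176 × 20% = $835.20.
So the member owes $1,190 + $835.20 = $2,025.20 before any cap.
Year-to-date out-of-pocket becomes $10 + $2,025.20 = $2,035.20, still under the $3,250 maximum, so no cap applies.

$2,025.20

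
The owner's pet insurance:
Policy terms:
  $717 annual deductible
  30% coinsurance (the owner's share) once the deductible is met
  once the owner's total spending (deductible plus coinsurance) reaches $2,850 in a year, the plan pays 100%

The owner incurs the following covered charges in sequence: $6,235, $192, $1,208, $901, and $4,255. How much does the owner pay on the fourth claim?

$57.60

Claim 1 — $6,235: $717 to deductible, leaving $5,518; coinsurance $5,518 × 30% = $1,655.40. Cost to owner: $2,372.40. OOP to date $2,372.40.
Claim 2 — $192: 30% coinsurance on $192 = $57.60. Cost to owner: $57.60. OOP to date $2,430.
Claim 3 — $1,208: deductible already satisfied, so owner's share is 30% × $1,208 = $362.40. Owner owes $362.40 (running OOP $2,792.40).
Claim 4 — $901: 30% coinsurance on $901 = $270.30. That would push OOP to $3,062.70, over the $2,850 cap, so owner pays $2,850 − $2,792.40 = $57.60.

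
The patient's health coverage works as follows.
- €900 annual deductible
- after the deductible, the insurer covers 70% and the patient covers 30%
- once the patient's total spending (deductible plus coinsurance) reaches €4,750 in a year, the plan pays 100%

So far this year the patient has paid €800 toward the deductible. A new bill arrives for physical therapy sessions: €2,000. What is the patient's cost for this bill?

Deductible still to meet: €900 − €800 = €100.
That leaves €2,000 − €100 = €1,900 for coinsurance.
30% of €1,900 = €570 falls to the patient.
Patient responsibility before any cap: €100 + €570 = €670.
Year-to-date out-of-pocket becomes €800 + €670 = €1,470, still under the €4,750 maximum, so no cap applies.

€670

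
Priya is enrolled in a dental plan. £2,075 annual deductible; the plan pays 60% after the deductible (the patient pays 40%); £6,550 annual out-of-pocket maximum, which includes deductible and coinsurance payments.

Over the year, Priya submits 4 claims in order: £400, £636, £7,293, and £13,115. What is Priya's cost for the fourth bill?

£1,973.40

Bill 1, £400: fully absorbed by the deductible. Cost to patient: £400. OOP to date £400.
Bill 2, £636: all of it applies to the deductible. Cost to patient: £636. OOP to date £1,036.
Bill 3, £7,293: £1,039 to deductible, leaving £6,254; 40% of £6,254 = £2,501.60. Patient owes £3,540.60 (running OOP £4,576.60).
Bill 4, £13,115: 40% coinsurance on £13,115 = £5,246. That would push OOP to £9,822.60, over the £6,550 cap, so patient pays £6,550 − £4,576.60 = £1,973.40.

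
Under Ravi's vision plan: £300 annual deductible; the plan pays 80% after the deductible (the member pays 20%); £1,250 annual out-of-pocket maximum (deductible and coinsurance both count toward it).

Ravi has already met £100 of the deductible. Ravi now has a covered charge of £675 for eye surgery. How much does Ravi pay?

£100 of the £300 deductible is already met, leaving £200.
The remaining £475 (= £675 − £200) moves to coinsurance.
20% of £475 = £95 falls to the member.
So the member owes £200 + £95 = £295 before any cap.
Total out-of-pocket so far would be £100 + £295 = £395, below the £1,250 cap — no reduction.

£295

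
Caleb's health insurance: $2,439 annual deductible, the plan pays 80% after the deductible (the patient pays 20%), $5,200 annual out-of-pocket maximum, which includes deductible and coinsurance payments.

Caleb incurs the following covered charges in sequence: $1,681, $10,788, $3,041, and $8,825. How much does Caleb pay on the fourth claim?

Bill 1, $1,681: all of it applies to the deductible. Cost to patient: $1,681. OOP to date $1,681.
Bill 2, $10,788: deductible takes $758, $10,030 remains; patient's 20% is $2,006. Cost to patient: $2,764. OOP to date $4,445.
Bill 3, $3,041: 20% coinsurance on $3,041 = $608.20. Patient owes $608.20 (running OOP $5,053.20).
Bill 4, $8,825: 20% coinsurance on $8,825 = $1,765. That would push OOP to $6,818.20, over the $5,200 cap, so patient pays $5,200 − $5,053.20 = $146.80.

$146.80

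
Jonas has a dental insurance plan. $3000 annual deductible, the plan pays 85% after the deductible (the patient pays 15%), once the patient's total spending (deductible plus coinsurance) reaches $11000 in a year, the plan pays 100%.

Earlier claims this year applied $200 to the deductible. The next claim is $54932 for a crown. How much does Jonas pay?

Deductible still to meet: $3000 − $200 = $2800.
That leaves $54932 − $2800 = $52132 for coinsurance.
Coinsurance: $52132 × 15% = $7819.80.
That puts the patient's cost at $2800 + $7819.80 = $10619.80 before any cap.
Total out-of-pocket so far would be $200 + $10619.80 = $10819.80, below the $11000 cap — no reduction.

$10619.80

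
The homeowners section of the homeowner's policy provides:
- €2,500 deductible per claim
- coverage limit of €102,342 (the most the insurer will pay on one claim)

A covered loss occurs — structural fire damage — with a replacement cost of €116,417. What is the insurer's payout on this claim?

After the deductible, €116,417 − €2,500 = €113,917 remains.
Since €113,917 > €102,342, the payout is capped at €102,342.

€102,342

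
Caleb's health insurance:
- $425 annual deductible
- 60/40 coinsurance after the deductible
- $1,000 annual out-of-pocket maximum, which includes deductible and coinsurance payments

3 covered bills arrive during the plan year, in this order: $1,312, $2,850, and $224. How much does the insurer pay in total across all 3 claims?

$3,386

Bill 1, $1,312: deductible takes $425, $887 remains; 40% of $887 = $354.80. Patient pays $779.80; OOP now $779.80. Plan pays $1,312 − $779.80 = $532.20.
Bill 2, $2,850: 40% coinsurance on $2,850 = $1,140. That would push OOP to $1,919.80, over the $1,000 cap, so patient pays $1,000 − $779.80 = $220.20. Insurer: $2,850 − $220.20 = $2,629.80.
Bill 3, $224: deductible already satisfied, so patient's share is 40% × $224 = $89.60. OOP would hit $1,089.60 > $1,000, so the cap limits the patient to $1,000 − $1,000 = $0. Insurer: $224 − $0 = $224.
Insurer total: $532.20 + $2,629.80 + $224 = $3,386.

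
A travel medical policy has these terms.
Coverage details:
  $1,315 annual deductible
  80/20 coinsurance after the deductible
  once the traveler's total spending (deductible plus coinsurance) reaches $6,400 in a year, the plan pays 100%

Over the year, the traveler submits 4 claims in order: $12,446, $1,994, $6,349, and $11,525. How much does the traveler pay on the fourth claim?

Claim 1 — $12,446: $1,315 finishes the deductible; $11,131 goes to coinsurance; 20% of $11,131 = $2,226.20. Traveler pays $3,541.20; OOP now $3,541.20.
Claim 2 — $1,994: deductible already satisfied, so traveler's share is 20% × $1,994 = $398.80. Cost to traveler: $398.80. OOP to date $3,940.
Claim 3 — $6,349: 20% coinsurance on $6,349 = $1,269.80. Traveler pays $1,269.80; OOP now $5,209.80.
Claim 4 — $11,525: deductible already satisfied, so traveler's share is 20% × $11,525 = $2,305. That would push OOP to $7,514.80, over the $6,400 cap, so traveler pays $6,400 − $5,209.80 = $1,190.20.

$1,190.20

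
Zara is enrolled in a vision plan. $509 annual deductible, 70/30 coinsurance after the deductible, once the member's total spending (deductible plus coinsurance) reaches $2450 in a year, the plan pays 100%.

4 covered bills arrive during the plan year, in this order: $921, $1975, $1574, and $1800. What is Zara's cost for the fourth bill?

$540

Claim 1 ($921): $509 finishes the deductible; $412 goes to coinsurance; member's 30% is $123.60. Member owes $632.60 (running OOP $632.60).
Claim 2 ($1975): deductible already satisfied, so member's share is 30% × $1975 = $592.50. Member pays $592.50; OOP now $1225.10.
Claim 3 ($1574): deductible met; 30% of $1574 = $472.20. Cost to member: $472.20. OOP to date $1697.30.
Claim 4 ($1800): deductible met; 30% of $1800 = $540. Member pays $540; OOP now $2237.30.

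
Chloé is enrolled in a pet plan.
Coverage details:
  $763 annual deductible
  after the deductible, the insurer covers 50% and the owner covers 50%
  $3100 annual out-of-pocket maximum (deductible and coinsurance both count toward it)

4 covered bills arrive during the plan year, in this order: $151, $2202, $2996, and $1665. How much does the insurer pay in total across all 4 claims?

$3914

Claim 1 — $151: fully absorbed by the deductible. Owner pays $151; OOP now $151. Insurer: $151 − $151 = $0.
Claim 2 — $2202: $612 to deductible, leaving $1590; owner's 50% is $795. Owner owes $1407 (running OOP $1558). Plan pays $2202 − $1407 = $795.
Claim 3 — $2996: deductible already satisfied, so owner's share is 50% × $2996 = $1498. Cost to owner: $1498. OOP to date $3056. Insurer: $2996 − $1498 = $1498.
Claim 4 — $1665: deductible met; 50% of $1665 = $832.50. That would push OOP to $3888.50, over the $3100 cap, so owner pays $3100 − $3056 = $44. Plan pays $1665 − $44 = $1621.
Insurer total = bills − owner's total = $7014 − $3100 = $3914.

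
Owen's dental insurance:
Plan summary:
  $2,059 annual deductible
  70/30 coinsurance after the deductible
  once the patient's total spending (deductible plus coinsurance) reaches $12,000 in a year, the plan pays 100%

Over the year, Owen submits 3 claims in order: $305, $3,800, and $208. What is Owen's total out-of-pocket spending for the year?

#1 ($305): entire amount goes to the deductible. Patient pays $305; OOP now $305.
#2 ($3,800): $1,754 to deductible, leaving $2,046; 30% of $2,046 = $613.80. Patient owes $2,367.80 (running OOP $2,672.80).
#3 ($208): deductible met; 30% of $208 = $62.40. Patient owes $62.40 (running OOP $2,735.20).
Total paid by the patient: $305 + $2,367.80 + $62.40 = $2,735.20.

$2,735.20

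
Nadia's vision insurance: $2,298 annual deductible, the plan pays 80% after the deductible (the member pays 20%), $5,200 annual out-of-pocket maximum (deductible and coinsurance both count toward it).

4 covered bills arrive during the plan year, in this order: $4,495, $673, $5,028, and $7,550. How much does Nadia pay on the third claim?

Claim 1 ($4,495): $2,298 finishes the deductible; $2,197 goes to coinsurance; 20% of $2,197 = $439.40. Member owes $2,737.40 (running OOP $2,737.40).
Claim 2 ($673): 20% coinsurance on $673 = $134.60. Cost to member: $134.60. OOP to date $2,872.
Claim 3 ($5,028): deductible already satisfied, so member's share is 20% × $5,028 = $1,005.60. Member owes $1,005.60 (running OOP $3,877.60).

$1,005.60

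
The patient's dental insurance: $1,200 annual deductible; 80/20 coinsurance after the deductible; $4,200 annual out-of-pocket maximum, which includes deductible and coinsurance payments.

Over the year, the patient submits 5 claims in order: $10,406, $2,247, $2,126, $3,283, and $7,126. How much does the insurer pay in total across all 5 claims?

$20,988

Claim 1 ($10,406): $1,200 to deductible, leaving $9,206; patient's 20% is $1,841.20. Cost to patient: $3,041.20. OOP to date $3,041.20. Plan pays $10,406 − $3,041.20 = $7,364.80.
Claim 2 ($2,247): deductible met; 20% of $2,247 = $449.40. Patient pays $449.40; OOP now $3,490.60. Insurer: $2,247 − $449.40 = $1,797.60.
Claim 3 ($2,126): deductible already satisfied, so patient's share is 20% × $2,126 = $425.20. Patient owes $425.20 (running OOP $3,915.80). Insurer: $2,126 − $425.20 = $1,700.80.
Claim 4 ($3,283): deductible met; 20% of $3,283 = $656.60. Adding that to $3,915.80 gives $4,572.40, past the $4,200 cap; patient pays only $4,200 − $3,915.80 = $284.20. Insurer: $3,283 − $284.20 = $2,998.80.
Claim 5 ($7,126): 20% coinsurance on $7,126 = $1,425.20. Adding that to $4,200 gives $5,625.20, past the $4,200 cap; patient pays only $4,200 − $4,200 = $0. Plan pays $7,126 − $0 = $7,126.
Insurer total: $7,364.80 + $1,797.60 + $1,700.80 + $2,998.80 + $7,126 = $20,988.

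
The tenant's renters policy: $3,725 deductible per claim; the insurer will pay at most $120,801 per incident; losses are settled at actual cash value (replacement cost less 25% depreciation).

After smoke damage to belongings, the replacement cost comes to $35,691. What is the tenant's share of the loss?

Actual cash value after 25% depreciation: $35,691 × 75% = $26,768.25.
Less the $3,725 deductible: $26,768.25 − $3,725 = $23,043.25.
$23,043.25 ≤ $120,801, so the limit doesn't bind; insurer pays $23,043.25.
Tenant's share is the uncovered remainder: $35,691 − $23,043.25 = $12,647.75.

$12,647.75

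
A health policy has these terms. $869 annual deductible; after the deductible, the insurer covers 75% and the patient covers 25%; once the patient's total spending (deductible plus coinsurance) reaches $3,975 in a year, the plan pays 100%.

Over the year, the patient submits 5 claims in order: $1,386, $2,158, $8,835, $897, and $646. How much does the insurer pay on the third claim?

Bill 1, $1,386: $869 to deductible, leaving $517; patient's 25% is $129.25. Patient owes $998.25 (running OOP $998.25). Insurer: $1,386 − $998.25 = $387.75.
Bill 2, $2,158: deductible met; 25% of $2,158 = $539.50. Patient pays $539.50; OOP now $1,537.75. Insurer: $2,158 − $539.50 = $1,618.50.
Bill 3, $8,835: deductible met; 25% of $8,835 = $2,208.75. Patient pays $2,208.75; OOP now $3,746.50. Plan pays $8,835 − $2,208.75 = $6,626.25.

$6,626.25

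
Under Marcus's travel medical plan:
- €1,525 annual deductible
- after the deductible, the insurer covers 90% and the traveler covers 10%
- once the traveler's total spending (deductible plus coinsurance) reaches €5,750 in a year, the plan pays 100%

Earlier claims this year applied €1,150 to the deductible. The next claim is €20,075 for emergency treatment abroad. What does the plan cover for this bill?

Deductible still to meet: €1,525 − €1,150 = €375.
That leaves €20,075 − €375 = €19,700 for coinsurance.
10% of €19,700 = €1,970 falls to the traveler.
That puts the traveler's cost at €375 + €1,970 = €2,345 before any cap.
Year-to-date out-of-pocket becomes €1,150 + €2,345 = €3,495, still under the €5,750 maximum, so no cap applies.
The insurer covers the remainder: €20,075 − €2,345 = €17,730.

€17,730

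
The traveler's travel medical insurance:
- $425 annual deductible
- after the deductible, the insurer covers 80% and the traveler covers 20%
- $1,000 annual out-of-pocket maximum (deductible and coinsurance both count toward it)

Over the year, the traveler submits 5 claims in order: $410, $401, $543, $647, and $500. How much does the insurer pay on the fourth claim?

$517.60

Claim 1 ($410): fully absorbed by the deductible. Cost to traveler: $410. OOP to date $410. Plan pays $410 − $410 = $0.
Claim 2 ($401): $15 to deductible, leaving $386; 20% of $386 = $77.20. Traveler pays $92.20; OOP now $502.20. Insurer: $401 − $92.20 = $308.80.
Claim 3 ($543): deductible met; 20% of $543 = $108.60. Traveler owes $108.60 (running OOP $610.80). Plan pays $543 − $108.60 = $434.40.
Claim 4 ($647): deductible met; 20% of $647 = $129.40. Traveler owes $129.40 (running OOP $740.20). Plan pays $647 − $129.40 = $517.60.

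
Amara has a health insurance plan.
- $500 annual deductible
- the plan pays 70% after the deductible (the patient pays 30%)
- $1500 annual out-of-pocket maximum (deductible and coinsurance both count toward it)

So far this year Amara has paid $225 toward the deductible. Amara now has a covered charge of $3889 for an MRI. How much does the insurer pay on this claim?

Remaining deductible: $500 − $225 = $275.
That leaves $3889 − $275 = $3614 for coinsurance.
Patient's 30% share of $3614 is $1084.20.
Patient responsibility before any cap: $275 + $1084.20 = $1359.20.
That would bring total out-of-pocket to $1584.20, past the $1500 cap. The patient is capped at $1500 − $225 = $1275 on this claim.
The insurer covers the remainder: $3889 − $1275 = $2614.

$2614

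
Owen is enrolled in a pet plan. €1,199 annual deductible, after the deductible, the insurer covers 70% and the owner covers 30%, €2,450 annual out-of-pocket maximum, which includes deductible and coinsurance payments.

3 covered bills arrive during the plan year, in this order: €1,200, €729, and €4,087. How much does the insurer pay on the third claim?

Claim 1 — €1,200: €1,199 finishes the deductible; €1 goes to coinsurance; 30% of €1 = €0.30. Owner pays €1,199.30; OOP now €1,199.30. Insurer: €1,200 − €1,199.30 = €0.70.
Claim 2 — €729: deductible met; 30% of €729 = €218.70. Owner owes €218.70 (running OOP €1,418). Plan pays €729 − €218.70 = €510.30.
Claim 3 — €4,087: deductible met; 30% of €4,087 = €1,226.10. Adding that to €1,418 gives €2,644.10, past the €2,450 cap; owner pays only €2,450 − €1,418 = €1,032. Insurer: €4,087 − €1,032 = €3,055.

€3,055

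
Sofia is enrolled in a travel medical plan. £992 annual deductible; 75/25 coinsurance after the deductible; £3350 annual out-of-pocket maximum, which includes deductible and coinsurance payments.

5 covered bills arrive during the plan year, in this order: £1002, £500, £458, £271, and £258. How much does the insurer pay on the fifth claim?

Bill 1, £1002: £992 to deductible, leaving £10; coinsurance £10 × 25% = £2.50. Traveler owes £994.50 (running OOP £994.50). Insurer: £1002 − £994.50 = £7.50.
Bill 2, £500: deductible already satisfied, so traveler's share is 25% × £500 = £125. Traveler owes £125 (running OOP £1119.50). Plan pays £500 − £125 = £375.
Bill 3, £458: deductible already satisfied, so traveler's share is 25% × £458 = £114.50. Cost to traveler: £114.50. OOP to date £1234. Plan pays £458 − £114.50 = £343.50.
Bill 4, £271: deductible already satisfied, so traveler's share is 25% × £271 = £67.75. Cost to traveler: £67.75. OOP to date £1301.75. Insurer: £271 − £67.75 = £203.25.
Bill 5, £258: deductible met; 25% of £258 = £64.50. Traveler owes £64.50 (running OOP £1366.25). Plan pays £258 − £64.50 = £193.50.

£193.50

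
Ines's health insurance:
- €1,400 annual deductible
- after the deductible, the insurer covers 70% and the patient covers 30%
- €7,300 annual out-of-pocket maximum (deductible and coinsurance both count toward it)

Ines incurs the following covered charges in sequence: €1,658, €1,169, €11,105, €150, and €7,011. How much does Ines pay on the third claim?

Claim 1 (€1,658): €1,400 to deductible, leaving €258; coinsurance €258 × 30% = €77.40. Cost to patient: €1,477.40. OOP to date €1,477.40.
Claim 2 (€1,169): deductible met; 30% of €1,169 = €350.70. Patient pays €350.70; OOP now €1,828.10.
Claim 3 (€11,105): deductible met; 30% of €11,105 = €3,331.50. Patient pays €3,331.50; OOP now €5,159.60.

€3,331.50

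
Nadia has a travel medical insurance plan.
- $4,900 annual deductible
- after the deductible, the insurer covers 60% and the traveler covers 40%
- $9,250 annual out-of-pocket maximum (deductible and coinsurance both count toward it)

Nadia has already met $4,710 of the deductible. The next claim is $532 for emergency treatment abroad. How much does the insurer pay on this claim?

$205.20

$4,710 of the $4,900 deductible is already met, leaving $190.
The remaining $342 (= $532 − $190) moves to coinsurance.
Traveler's 40% share of $342 is $136.80.
So the traveler owes $190 + $136.80 = $326.80 before any cap.
Total out-of-pocket so far would be $4,710 + $326.80 = $5,036.80, below the $9,250 cap — no reduction.
Insurer pays the balance: $532 − $326.80 = $205.20.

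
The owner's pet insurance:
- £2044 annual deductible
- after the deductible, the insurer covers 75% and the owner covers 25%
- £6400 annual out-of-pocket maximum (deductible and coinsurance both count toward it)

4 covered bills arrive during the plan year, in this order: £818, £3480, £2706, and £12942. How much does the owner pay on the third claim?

£676.50

Claim 1 (£818): fully absorbed by the deductible. Owner owes £818 (running OOP £818).
Claim 2 (£3480): deductible takes £1226, £2254 remains; coinsurance £2254 × 25% = £563.50. Cost to owner: £1789.50. OOP to date £2607.50.
Claim 3 (£2706): 25% coinsurance on £2706 = £676.50. Owner pays £676.50; OOP now £3284.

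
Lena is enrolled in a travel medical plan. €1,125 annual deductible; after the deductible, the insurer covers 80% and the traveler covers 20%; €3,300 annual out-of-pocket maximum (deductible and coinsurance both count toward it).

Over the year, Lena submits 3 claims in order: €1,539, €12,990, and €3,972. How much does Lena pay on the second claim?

Bill 1, €1,539: €1,125 finishes the deductible; €414 goes to coinsurance; traveler's 20% is €82.80. Traveler owes €1,207.80 (running OOP €1,207.80).
Bill 2, €12,990: deductible already satisfied, so traveler's share is 20% × €12,990 = €2,598. OOP would hit €3,805.80 > €3,300, so the cap limits the traveler to €3,300 − €1,207.80 = €2,092.20.

€2,092.20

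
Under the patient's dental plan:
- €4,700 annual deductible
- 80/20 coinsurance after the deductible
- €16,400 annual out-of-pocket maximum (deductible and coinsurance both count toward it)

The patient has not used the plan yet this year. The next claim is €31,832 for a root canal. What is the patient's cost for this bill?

The full €4,700 deductible is still open; €4,700 of this bill applies to it.
That leaves €31,832 − €4,700 = €27,132 for coinsurance.
Coinsurance: €27,132 × 20% = €5,426.40.
So the patient owes €4,700 + €5,426.40 = €10,126.40 before any cap.
Total out-of-pocket so far would be €0 + €10,126.40 = €10,126.40, below the €16,400 cap — no reduction.

€10,126.40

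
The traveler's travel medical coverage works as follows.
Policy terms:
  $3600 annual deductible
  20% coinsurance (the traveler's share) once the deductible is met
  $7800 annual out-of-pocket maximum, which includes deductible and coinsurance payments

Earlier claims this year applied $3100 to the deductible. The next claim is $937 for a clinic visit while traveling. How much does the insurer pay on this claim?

$349.60

Deductible still to meet: $3600 − $3100 = $500.
After the $500 deductible portion, $937 − $500 = $437 is subject to coinsurance.
20% of $437 = $87.40 falls to the traveler.
Traveler responsibility before any cap: $500 + $87.40 = $587.40.
Cumulative spending $3100 + $587.40 = $3687.40 stays under the $7800 maximum.
The insurer covers the remainder: $937 − $587.40 = $349.60.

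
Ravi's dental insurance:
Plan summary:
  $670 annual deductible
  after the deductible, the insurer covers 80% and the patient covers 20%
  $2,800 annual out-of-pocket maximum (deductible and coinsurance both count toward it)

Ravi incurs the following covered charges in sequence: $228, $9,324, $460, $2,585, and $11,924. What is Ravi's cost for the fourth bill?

Claim 1 — $228: all of it applies to the deductible. Patient pays $228; OOP now $228.
Claim 2 — $9,324: deductible takes $442, $8,882 remains; patient's 20% is $1,776.40. Patient owes $2,218.40 (running OOP $2,446.40).
Claim 3 — $460: deductible met; 20% of $460 = $92. Patient owes $92 (running OOP $2,538.40).
Claim 4 — $2,585: deductible met; 20% of $2,585 = $517. That would push OOP to $3,055.40, over the $2,800 cap, so patient pays $2,800 − $2,538.40 = $261.60.

$261.60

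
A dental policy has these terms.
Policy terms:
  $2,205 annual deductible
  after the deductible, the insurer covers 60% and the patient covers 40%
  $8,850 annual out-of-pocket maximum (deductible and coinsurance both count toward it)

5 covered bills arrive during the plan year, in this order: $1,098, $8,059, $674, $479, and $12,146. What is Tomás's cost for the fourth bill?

$191.60

Claim 1 — $1,098: fully absorbed by the deductible. Cost to patient: $1,098. OOP to date $1,098.
Claim 2 — $8,059: $1,107 finishes the deductible; $6,952 goes to coinsurance; coinsurance $6,952 × 40% = $2,780.80. Patient pays $3,887.80; OOP now $4,985.80.
Claim 3 — $674: deductible met; 40% of $674 = $269.60. Cost to patient: $269.60. OOP to date $5,255.40.
Claim 4 — $479: deductible met; 40% of $479 = $191.60. Patient pays $191.60; OOP now $5,447.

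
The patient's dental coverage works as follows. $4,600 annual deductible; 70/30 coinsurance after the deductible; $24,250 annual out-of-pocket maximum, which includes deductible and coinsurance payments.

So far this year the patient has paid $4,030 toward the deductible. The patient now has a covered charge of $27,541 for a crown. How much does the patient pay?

$8,661.30

Remaining deductible: $4,600 − $4,030 = $570.
After the $570 deductible portion, $27,541 − $570 = $26,971 is subject to coinsurance.
30% of $26,971 = $8,091.30 falls to the patient.
So the patient owes $570 + $8,091.30 = $8,661.30 before any cap.
Cumulative spending $4,030 + $8,661.30 = $12,691.30 stays under the $24,250 maximum.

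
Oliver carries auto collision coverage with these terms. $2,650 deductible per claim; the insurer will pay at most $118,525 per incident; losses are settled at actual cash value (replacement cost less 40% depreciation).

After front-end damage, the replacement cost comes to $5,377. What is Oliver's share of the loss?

$4,800.80

Actual cash value after 40% depreciation: $5,377 × 60% = $3,226.20.
After the deductible, $3,226.20 − $2,650 = $576.20 remains.
$576.20 ≤ $118,525, so the limit doesn't bind; insurer pays $576.20.
The driver bears the rest of the original loss: $5,377 − $576.20 = $4,800.80.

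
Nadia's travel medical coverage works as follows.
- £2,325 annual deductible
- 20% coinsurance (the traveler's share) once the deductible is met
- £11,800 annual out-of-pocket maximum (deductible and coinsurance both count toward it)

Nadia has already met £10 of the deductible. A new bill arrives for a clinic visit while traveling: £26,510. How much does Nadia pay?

£7,154

Remaining deductible: £2,325 − £10 = £2,315.
After the £2,315 deductible portion, £26,510 − £2,315 = £24,195 is subject to coinsurance.
Coinsurance: £24,195 × 20% = £4,839.
So the traveler owes £2,315 + £4,839 = £7,154 before any cap.
Cumulative spending £10 + £7,154 = £7,164 stays under the £11,800 maximum.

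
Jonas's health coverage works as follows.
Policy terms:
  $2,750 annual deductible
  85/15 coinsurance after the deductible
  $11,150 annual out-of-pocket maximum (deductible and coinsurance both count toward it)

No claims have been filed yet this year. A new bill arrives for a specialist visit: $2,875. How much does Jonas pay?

Deductible not yet touched, so the first $2,750 of the bill goes to the deductible.
That leaves $2,875 − $2,750 = $125 for coinsurance.
Coinsurance: $125 × 15% = $18.75.
That puts the patient's cost at $2,750 + $18.75 = $2,768.75 before any cap.
Total out-of-pocket so far would be $0 + $2,768.75 = $2,768.75, below the $11,150 cap — no reduction.

$2,768.75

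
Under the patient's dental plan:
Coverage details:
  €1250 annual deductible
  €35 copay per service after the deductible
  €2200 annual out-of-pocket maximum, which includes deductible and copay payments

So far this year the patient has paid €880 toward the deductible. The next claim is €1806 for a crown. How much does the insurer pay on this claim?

€1401

Remaining deductible: €1250 − €880 = €370.
After the €370 deductible portion, €1806 − €370 = €1436 is subject to the copay.
Copay on this service: €35.
So the patient owes €370 + €35 = €405 before any cap.
Year-to-date out-of-pocket becomes €880 + €405 = €1285, still under the €2200 maximum, so no cap applies.
The insurer covers the remainder: €1806 − €405 = €1401.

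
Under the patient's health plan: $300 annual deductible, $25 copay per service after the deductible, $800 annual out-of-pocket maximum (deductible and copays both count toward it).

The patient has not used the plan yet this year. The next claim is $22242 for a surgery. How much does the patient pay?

$325

The full $300 deductible is still open; $300 of this bill applies to it.
After the $300 deductible portion, $22242 − $300 = $21942 is subject to the copay.
Copay on this service: $25.
That puts the patient's cost at $300 + $25 = $325 before any cap.
Total out-of-pocket so far would be $0 + $325 = $325, below the $800 cap — no reduction.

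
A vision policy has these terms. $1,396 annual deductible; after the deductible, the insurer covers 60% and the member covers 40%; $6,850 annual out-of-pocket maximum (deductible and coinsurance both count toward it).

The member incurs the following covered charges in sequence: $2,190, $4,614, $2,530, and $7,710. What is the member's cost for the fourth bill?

Bill 1, $2,190: $1,396 finishes the deductible; $794 goes to coinsurance; 40% of $794 = $317.60. Member owes $1,713.60 (running OOP $1,713.60).
Bill 2, $4,614: 40% coinsurance on $4,614 = $1,845.60. Member pays $1,845.60; OOP now $3,559.20.
Bill 3, $2,530: 40% coinsurance on $2,530 = $1,012. Cost to member: $1,012. OOP to date $4,571.20.
Bill 4, $7,710: deductible already satisfied, so member's share is 40% × $7,710 = $3,084. Adding that to $4,571.20 gives $7,655.20, past the $6,850 cap; member pays only $6,850 − $4,571.20 = $2,278.80.

$2,278.80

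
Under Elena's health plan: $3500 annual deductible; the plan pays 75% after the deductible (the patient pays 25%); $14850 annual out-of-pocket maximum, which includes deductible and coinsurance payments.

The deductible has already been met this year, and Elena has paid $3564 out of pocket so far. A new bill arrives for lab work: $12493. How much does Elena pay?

$3123.25

With the deductible met, the entire $12493 is subject to coinsurance.
Patient's 25% share of $12493 is $3123.25.
Cumulative spending $3564 + $3123.25 = $6687.25 stays under the $14850 maximum.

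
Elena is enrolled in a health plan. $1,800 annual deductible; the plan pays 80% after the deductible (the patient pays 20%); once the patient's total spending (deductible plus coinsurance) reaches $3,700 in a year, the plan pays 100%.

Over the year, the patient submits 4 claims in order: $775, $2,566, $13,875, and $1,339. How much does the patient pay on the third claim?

$1,591.80

Claim 1 — $775: all of it applies to the deductible. Patient owes $775 (running OOP $775).
Claim 2 — $2,566: $1,025 to deductible, leaving $1,541; 20% of $1,541 = $308.20. Patient owes $1,333.20 (running OOP $2,108.20).
Claim 3 — $13,875: deductible already satisfied, so patient's share is 20% × $13,875 = $2,775. That would push OOP to $4,883.20, over the $3,700 cap, so patient pays $3,700 − $2,108.20 = $1,591.80.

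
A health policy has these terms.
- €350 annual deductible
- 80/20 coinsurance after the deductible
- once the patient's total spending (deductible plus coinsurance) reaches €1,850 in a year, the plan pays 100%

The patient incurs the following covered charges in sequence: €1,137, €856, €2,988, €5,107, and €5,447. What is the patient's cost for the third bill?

Claim 1 — €1,137: €350 finishes the deductible; €787 goes to coinsurance; patient's 20% is €157.40. Cost to patient: €507.40. OOP to date €507.40.
Claim 2 — €856: deductible already satisfied, so patient's share is 20% × €856 = €171.20. Patient owes €171.20 (running OOP €678.60).
Claim 3 — €2,988: deductible already satisfied, so patient's share is 20% × €2,988 = €597.60. Cost to patient: €597.60. OOP to date €1,276.20.

€597.60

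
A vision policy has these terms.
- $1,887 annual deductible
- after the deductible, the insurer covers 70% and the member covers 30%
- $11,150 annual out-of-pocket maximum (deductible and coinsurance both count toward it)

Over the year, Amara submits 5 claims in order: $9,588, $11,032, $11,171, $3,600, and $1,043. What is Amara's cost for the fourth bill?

$291.80

Claim 1 — $9,588: $1,887 to deductible, leaving $7,701; 30% of $7,701 = $2,310.30. Member owes $4,197.30 (running OOP $4,197.30).
Claim 2 — $11,032: deductible met; 30% of $11,032 = $3,309.60. Member owes $3,309.60 (running OOP $7,506.90).
Claim 3 — $11,171: deductible met; 30% of $11,171 = $3,351.30. Member owes $3,351.30 (running OOP $10,858.20).
Claim 4 — $3,600: 30% coinsurance on $3,600 = $1,080. OOP would hit $11,938.20 > $11,150, so the cap limits the member to $11,150 − $10,858.20 = $291.80.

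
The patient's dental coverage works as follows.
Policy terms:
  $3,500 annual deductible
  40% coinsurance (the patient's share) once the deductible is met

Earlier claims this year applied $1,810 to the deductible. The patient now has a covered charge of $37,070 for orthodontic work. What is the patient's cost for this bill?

Remaining deductible: $3,500 − $1,810 = $1,690.
After the $1,690 deductible portion, $37,070 − $1,690 = $35,380 is subject to coinsurance.
Patient's 40% share of $35,380 is $14,152.
Patient responsibility: $1,690 + $14,152 = $15,842.

$15,842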